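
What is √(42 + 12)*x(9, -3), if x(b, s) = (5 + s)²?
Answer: 12*√6 ≈ 29.394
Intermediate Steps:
√(42 + 12)*x(9, -3) = √(42 + 12)*(5 - 3)² = √54*2² = (3*√6)*4 = 12*√6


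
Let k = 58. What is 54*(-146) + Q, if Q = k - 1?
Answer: -7827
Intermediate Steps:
Q = 57 (Q = 58 - 1 = 57)
54*(-146) + Q = 54*(-146) + 57 = -7884 + 57 = -7827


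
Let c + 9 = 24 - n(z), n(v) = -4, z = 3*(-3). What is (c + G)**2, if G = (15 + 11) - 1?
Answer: 1936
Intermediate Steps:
z = -9
c = 19 (c = -9 + (24 - 1*(-4)) = -9 + (24 + 4) = -9 + 28 = 19)
G = 25 (G = 26 - 1 = 25)
(c + G)**2 = (19 + 25)**2 = 44**2 = 1936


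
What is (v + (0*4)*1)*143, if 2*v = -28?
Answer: -2002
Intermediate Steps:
v = -14 (v = (1/2)*(-28) = -14)
(v + (0*4)*1)*143 = (-14 + (0*4)*1)*143 = (-14 + 0*1)*143 = (-14 + 0)*143 = -14*143 = -2002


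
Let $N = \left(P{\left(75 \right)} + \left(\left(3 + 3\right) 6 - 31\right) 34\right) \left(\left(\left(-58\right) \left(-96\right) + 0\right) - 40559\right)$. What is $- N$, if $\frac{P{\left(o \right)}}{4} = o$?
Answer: $16445770$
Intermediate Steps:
$P{\left(o \right)} = 4 o$
$N = -16445770$ ($N = \left(4 \cdot 75 + \left(\left(3 + 3\right) 6 - 31\right) 34\right) \left(\left(\left(-58\right) \left(-96\right) + 0\right) - 40559\right) = \left(300 + \left(6 \cdot 6 - 31\right) 34\right) \left(\left(5568 + 0\right) - 40559\right) = \left(300 + \left(36 - 31\right) 34\right) \left(5568 - 40559\right) = \left(300 + 5 \cdot 34\right) \left(-34991\right) = \left(300 + 170\right) \left(-34991\right) = 470 \left(-34991\right) = -16445770$)
$- N = \left(-1\right) \left(-16445770\right) = 16445770$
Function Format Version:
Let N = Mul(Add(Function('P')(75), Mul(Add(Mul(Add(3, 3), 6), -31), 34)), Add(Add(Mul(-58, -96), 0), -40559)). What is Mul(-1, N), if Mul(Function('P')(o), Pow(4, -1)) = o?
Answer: 16445770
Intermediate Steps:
Function('P')(o) = Mul(4, o)
N = -16445770 (N = Mul(Add(Mul(4, 75), Mul(Add(Mul(Add(3, 3), 6), -31), 34)), Add(Add(Mul(-58, -96), 0), -40559)) = Mul(Add(300, Mul(Add(Mul(6, 6), -31), 34)), Add(Add(5568, 0), -40559)) = Mul(Add(300, Mul(Add(36, -31), 34)), Add(5568, -40559)) = Mul(Add(300, Mul(5, 34)), -34991) = Mul(Add(300, 170), -34991) = Mul(470, -34991) = -16445770)
Mul(-1, N) = Mul(-1, -16445770) = 16445770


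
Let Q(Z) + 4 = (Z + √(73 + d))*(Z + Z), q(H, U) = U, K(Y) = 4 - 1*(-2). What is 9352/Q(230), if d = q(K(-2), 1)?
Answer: 61837762/698570951 - 268870*√74/698570951 ≈ 0.085209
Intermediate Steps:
K(Y) = 6 (K(Y) = 4 + 2 = 6)
d = 1
Q(Z) = -4 + 2*Z*(Z + √74) (Q(Z) = -4 + (Z + √(73 + 1))*(Z + Z) = -4 + (Z + √74)*(2*Z) = -4 + 2*Z*(Z + √74))
9352/Q(230) = 9352/(-4 + 2*230² + 2*230*√74) = 9352/(-4 + 2*52900 + 460*√74) = 9352/(-4 + 105800 + 460*√74) = 9352/(105796 + 460*√74)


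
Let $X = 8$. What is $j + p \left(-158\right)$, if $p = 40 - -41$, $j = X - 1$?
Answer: $-12791$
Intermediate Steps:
$j = 7$ ($j = 8 - 1 = 7$)
$p = 81$ ($p = 40 + 41 = 81$)
$j + p \left(-158\right) = 7 + 81 \left(-158\right) = 7 - 12798 = -12791$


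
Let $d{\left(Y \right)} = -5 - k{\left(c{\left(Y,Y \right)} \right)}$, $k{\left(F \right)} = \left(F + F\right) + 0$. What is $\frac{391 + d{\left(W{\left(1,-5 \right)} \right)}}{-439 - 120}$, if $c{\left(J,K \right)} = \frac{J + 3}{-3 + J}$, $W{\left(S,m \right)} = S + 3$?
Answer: $- \frac{372}{559} \approx -0.66547$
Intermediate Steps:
$W{\left(S,m \right)} = 3 + S$
$c{\left(J,K \right)} = \frac{3 + J}{-3 + J}$
$k{\left(F \right)} = 2 F$ ($k{\left(F \right)} = 2 F + 0 = 2 F$)
$d{\left(Y \right)} = -5 - \frac{2 \left(3 + Y\right)}{-3 + Y}$ ($d{\left(Y \right)} = -5 - 2 \frac{3 + Y}{-3 + Y} = -5 - \frac{2 \left(3 + Y\right)}{-3 + Y}$)
$\frac{391 + d{\left(W{\left(1,-5 \right)} \right)}}{-439 - 120} = \frac{391 + \frac{9 - 7 \left(3 + 1\right)}{-3 + \left(3 + 1\right)}}{-439 - 120} = \frac{391 + \frac{9 - 28}{-3 + 4}}{-559} = \left(391 + \frac{9 - 28}{1}\right) \left(- \frac{1}{559}\right) = \left(391 + 1 \left(-19\right)\right) \left(- \frac{1}{559}\right) = \left(391 - 19\right) \left(- \frac{1}{559}\right) = 372 \left(- \frac{1}{559}\right) = - \frac{372}{559}$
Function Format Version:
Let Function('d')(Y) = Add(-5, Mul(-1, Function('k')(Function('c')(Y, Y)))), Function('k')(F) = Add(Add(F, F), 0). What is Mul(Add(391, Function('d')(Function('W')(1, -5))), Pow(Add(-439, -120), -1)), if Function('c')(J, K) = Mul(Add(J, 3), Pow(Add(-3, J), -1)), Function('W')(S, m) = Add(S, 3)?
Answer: Rational(-372, 559) ≈ -0.66547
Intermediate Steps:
Function('W')(S, m) = Add(3, S)
Function('c')(J, K) = Mul(Pow(Add(-3, J), -1), Add(3, J)) (Function('c')(J, K) = Mul(Add(3, J), Pow(Add(-3, J), -1)) = Mul(Pow(Add(-3, J), -1), Add(3, J)))
Function('k')(F) = Mul(2, F) (Function('k')(F) = Add(Mul(2, F), 0) = Mul(2, F))
Function('d')(Y) = Add(-5, Mul(-2, Pow(Add(-3, Y), -1), Add(3, Y))) (Function('d')(Y) = Add(-5, Mul(-1, Mul(2, Mul(Pow(Add(-3, Y), -1), Add(3, Y))))) = Add(-5, Mul(-1, Mul(2, Pow(Add(-3, Y), -1), Add(3, Y)))) = Add(-5, Mul(-2, Pow(Add(-3, Y), -1), Add(3, Y))))
Mul(Add(391, Function('d')(Function('W')(1, -5))), Pow(Add(-439, -120), -1)) = Mul(Add(391, Mul(Pow(Add(-3, Add(3, 1)), -1), Add(9, Mul(-7, Add(3, 1))))), Pow(Add(-439, -120), -1)) = Mul(Add(391, Mul(Pow(Add(-3, 4), -1), Add(9, Mul(-7, 4)))), Pow(-559, -1)) = Mul(Add(391, Mul(Pow(1, -1), Add(9, -28))), Rational(-1, 559)) = Mul(Add(391, Mul(1, -19)), Rational(-1, 559)) = Mul(Add(391, -19), Rational(-1, 559)) = Mul(372, Rational(-1, 559)) = Rational(-372, 559)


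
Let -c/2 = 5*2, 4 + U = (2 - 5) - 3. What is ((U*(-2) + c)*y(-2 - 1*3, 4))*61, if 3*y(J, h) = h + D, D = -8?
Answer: 0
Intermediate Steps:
U = -10 (U = -4 + ((2 - 5) - 3) = -4 + (-3 - 3) = -4 - 6 = -10)
y(J, h) = -8/3 + h/3 (y(J, h) = (h - 8)/3 = (-8 + h)/3 = -8/3 + h/3)
c = -20 (c = -10*2 = -2*10 = -20)
((U*(-2) + c)*y(-2 - 1*3, 4))*61 = ((-10*(-2) - 20)*(-8/3 + (1/3)*4))*61 = ((20 - 20)*(-8/3 + 4/3))*61 = (0*(-4/3))*61 = 0*61 = 0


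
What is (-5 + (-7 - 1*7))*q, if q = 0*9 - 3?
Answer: 57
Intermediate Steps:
q = -3 (q = 0 - 3 = -3)
(-5 + (-7 - 1*7))*q = (-5 + (-7 - 1*7))*(-3) = (-5 + (-7 - 7))*(-3) = (-5 - 14)*(-3) = -19*(-3) = 57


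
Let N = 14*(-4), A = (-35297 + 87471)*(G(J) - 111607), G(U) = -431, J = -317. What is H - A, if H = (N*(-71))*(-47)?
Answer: 5845283740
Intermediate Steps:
A = -5845470612 (A = (-35297 + 87471)*(-431 - 111607) = 52174*(-112038) = -5845470612)
N = -56
H = -186872 (H = -56*(-71)*(-47) = 3976*(-47) = -186872)
H - A = -186872 - 1*(-5845470612) = -186872 + 5845470612 = 5845283740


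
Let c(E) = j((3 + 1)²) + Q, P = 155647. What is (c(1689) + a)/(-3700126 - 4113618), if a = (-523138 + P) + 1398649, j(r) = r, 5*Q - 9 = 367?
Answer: -2578123/19534360 ≈ -0.13198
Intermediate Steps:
Q = 376/5 (Q = 9/5 + (⅕)*367 = 9/5 + 367/5 = 376/5 ≈ 75.200)
c(E) = 456/5 (c(E) = (3 + 1)² + 376/5 = 4² + 376/5 = 16 + 376/5 = 456/5)
a = 1031158 (a = (-523138 + 155647) + 1398649 = -367491 + 1398649 = 1031158)
(c(1689) + a)/(-3700126 - 4113618) = (456/5 + 1031158)/(-3700126 - 4113618) = (5156246/5)/(-7813744) = (5156246/5)*(-1/7813744) = -2578123/19534360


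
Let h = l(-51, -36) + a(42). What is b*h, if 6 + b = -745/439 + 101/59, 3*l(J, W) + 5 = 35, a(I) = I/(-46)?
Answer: -32399598/595723 ≈ -54.387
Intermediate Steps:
a(I) = -I/46 (a(I) = I*(-1/46) = -I/46)
l(J, W) = 10 (l(J, W) = -5/3 + (⅓)*35 = -5/3 + 35/3 = 10)
h = 209/23 (h = 10 - 1/46*42 = 10 - 21/23 = 209/23 ≈ 9.0870)
b = -155022/25901 (b = -6 + (-745/439 + 101/59) = -6 + 384/25901 = -155022/25901 ≈ -5.9852)
b*h = -155022/25901*209/23 = -32399598/595723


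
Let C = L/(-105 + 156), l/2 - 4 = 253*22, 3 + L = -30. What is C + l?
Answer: 189369/17 ≈ 11139.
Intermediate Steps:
L = -33 (L = -3 - 30 = -33)
l = 11140 (l = 8 + 2*(253*22) = 8 + 2*5566 = 8 + 11132 = 11140)
C = -11/17 (C = -33/(-105 + 156) = -33/51 = (1/51)*(-33) = -11/17 ≈ -0.64706)
C + l = -11/17 + 11140 = 189369/17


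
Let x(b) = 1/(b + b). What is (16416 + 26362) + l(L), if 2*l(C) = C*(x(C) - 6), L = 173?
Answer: 169037/4 ≈ 42259.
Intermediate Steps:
x(b) = 1/(2*b)
l(C) = C*(-6 + 1/(2*C))/2 (l(C) = (C*(1/(2*C) - 6))/2 = (C*(-6 + 1/(2*C)))/2 = C*(-6 + 1/(2*C))/2)
(16416 + 26362) + l(L) = (16416 + 26362) + (1/4 - 3*173) = 42778 + (1/4 - 519) = 42778 - 2075/4 = 169037/4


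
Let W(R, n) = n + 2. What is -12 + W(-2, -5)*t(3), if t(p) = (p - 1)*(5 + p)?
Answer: -60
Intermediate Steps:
W(R, n) = 2 + n
t(p) = (-1 + p)*(5 + p)
-12 + W(-2, -5)*t(3) = -12 + (2 - 5)*(-5 + 3² + 4*3) = -12 - 3*(-5 + 9 + 12) = -12 - 3*16 = -12 - 48 = -60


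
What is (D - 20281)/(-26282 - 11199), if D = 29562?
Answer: -9281/37481 ≈ -0.24762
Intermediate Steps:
(D - 20281)/(-26282 - 11199) = (29562 - 20281)/(-26282 - 11199) = 9281/(-37481) = 9281*(-1/37481) = -9281/37481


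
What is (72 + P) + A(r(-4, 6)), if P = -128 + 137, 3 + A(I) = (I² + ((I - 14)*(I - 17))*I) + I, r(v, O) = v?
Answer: -1422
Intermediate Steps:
A(I) = -3 + I + I² + I*(-17 + I)*(-14 + I) (A(I) = -3 + ((I² + ((I - 14)*(I - 17))*I) + I) = -3 + ((I² + ((-14 + I)*(-17 + I))*I) + I) = -3 + ((I² + ((-17 + I)*(-14 + I))*I) + I) = -3 + ((I² + I*(-17 + I)*(-14 + I)) + I) = -3 + (I + I² + I*(-17 + I)*(-14 + I)) = -3 + I + I² + I*(-17 + I)*(-14 + I))
P = 9
(72 + P) + A(r(-4, 6)) = (72 + 9) + (-3 + (-4)³ - 30*(-4)² + 239*(-4)) = 81 + (-3 - 64 - 30*16 - 956) = 81 + (-3 - 64 - 480 - 956) = 81 - 1503 = -1422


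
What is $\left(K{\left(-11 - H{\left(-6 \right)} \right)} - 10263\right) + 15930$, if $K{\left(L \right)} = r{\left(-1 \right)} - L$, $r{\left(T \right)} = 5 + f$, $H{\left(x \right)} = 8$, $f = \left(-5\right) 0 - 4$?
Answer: $5687$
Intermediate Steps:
$f = -4$ ($f = 0 - 4 = -4$)
$r{\left(T \right)} = 1$ ($r{\left(T \right)} = 5 - 4 = 1$)
$K{\left(L \right)} = 1 - L$
$\left(K{\left(-11 - H{\left(-6 \right)} \right)} - 10263\right) + 15930 = \left(\left(1 - \left(-11 - 8\right)\right) - 10263\right) + 15930 = \left(\left(1 - -19\right) - 10263\right) + 15930 = \left(\left(1 + 19\right) - 10263\right) + 15930 = \left(20 - 10263\right) + 15930 = -10243 + 15930 = 5687$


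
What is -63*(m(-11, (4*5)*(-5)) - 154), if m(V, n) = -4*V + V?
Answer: 7623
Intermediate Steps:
m(V, n) = -3*V
-63*(m(-11, (4*5)*(-5)) - 154) = -63*(-3*(-11) - 154) = -63*(33 - 154) = -63*(-121) = 7623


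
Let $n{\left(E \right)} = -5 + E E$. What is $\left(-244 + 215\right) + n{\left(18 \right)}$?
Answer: $290$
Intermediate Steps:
$n{\left(E \right)} = -5 + E^{2}$
$\left(-244 + 215\right) + n{\left(18 \right)} = \left(-244 + 215\right) - \left(5 - 18^{2}\right) = -29 + \left(-5 + 324\right) = -29 + 319 = 290$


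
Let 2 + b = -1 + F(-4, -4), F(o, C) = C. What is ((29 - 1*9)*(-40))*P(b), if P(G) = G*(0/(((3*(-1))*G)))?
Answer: 0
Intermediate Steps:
b = -7 (b = -2 + (-1 - 4) = -2 - 5 = -7)
P(G) = 0 (P(G) = G*(0/((-3*G))) = G*(0*(-1/(3*G))) = G*0 = 0)
((29 - 1*9)*(-40))*P(b) = ((29 - 1*9)*(-40))*0 = ((29 - 9)*(-40))*0 = (20*(-40))*0 = -800*0 = 0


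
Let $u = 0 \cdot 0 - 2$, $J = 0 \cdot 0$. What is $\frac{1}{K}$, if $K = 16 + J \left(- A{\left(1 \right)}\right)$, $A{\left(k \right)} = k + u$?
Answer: $\frac{1}{16} \approx 0.0625$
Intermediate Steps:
$J = 0$
$u = -2$ ($u = 0 - 2 = -2$)
$A{\left(k \right)} = -2 + k$ ($A{\left(k \right)} = k - 2 = -2 + k$)
$K = 16$ ($K = 16 + 0 \left(- (-2 + 1)\right) = 16 + 0 \left(\left(-1\right) \left(-1\right)\right) = 16 + 0 \cdot 1 = 16 + 0 = 16$)
$\frac{1}{K} = \frac{1}{16}$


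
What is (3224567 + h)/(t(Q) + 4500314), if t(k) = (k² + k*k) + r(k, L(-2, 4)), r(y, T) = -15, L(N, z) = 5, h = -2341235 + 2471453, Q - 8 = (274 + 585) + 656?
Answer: 3354785/9139357 ≈ 0.36707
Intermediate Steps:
Q = 1523 (Q = 8 + ((274 + 585) + 656) = 8 + (859 + 656) = 8 + 1515 = 1523)
h = 130218
t(k) = -15 + 2*k² (t(k) = (k² + k*k) - 15 = (k² + k²) - 15 = 2*k² - 15 = -15 + 2*k²)
(3224567 + h)/(t(Q) + 4500314) = (3224567 + 130218)/((-15 + 2*1523²) + 4500314) = 3354785/((-15 + 2*2319529) + 4500314) = 3354785/((-15 + 4639058) + 4500314) = 3354785/(4639043 + 4500314) = 3354785/9139357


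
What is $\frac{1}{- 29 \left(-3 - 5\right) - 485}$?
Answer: $- \frac{1}{253} \approx -0.0039526$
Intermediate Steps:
$\frac{1}{- 29 \left(-3 - 5\right) - 485} = \frac{1}{\left(-29\right) \left(-8\right) - 485} = \frac{1}{232 - 485} = \frac{1}{-253} = - \frac{1}{253}$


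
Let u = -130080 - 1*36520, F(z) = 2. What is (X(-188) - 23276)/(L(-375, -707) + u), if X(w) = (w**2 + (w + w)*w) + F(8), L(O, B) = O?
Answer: -82758/166975 ≈ -0.49563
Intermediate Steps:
X(w) = 2 + 3*w**2 (X(w) = (w**2 + (w + w)*w) + 2 = (w**2 + (2*w)*w) + 2 = (w**2 + 2*w**2) + 2 = 3*w**2 + 2 = 2 + 3*w**2)
u = -166600 (u = -130080 - 36520 = -166600)
(X(-188) - 23276)/(L(-375, -707) + u) = ((2 + 3*(-188)**2) - 23276)/(-375 - 166600) = ((2 + 3*35344) - 23276)/(-166975) = ((2 + 106032) - 23276)*(-1/166975) = (106034 - 23276)*(-1/166975) = 82758*(-1/166975) = -82758/166975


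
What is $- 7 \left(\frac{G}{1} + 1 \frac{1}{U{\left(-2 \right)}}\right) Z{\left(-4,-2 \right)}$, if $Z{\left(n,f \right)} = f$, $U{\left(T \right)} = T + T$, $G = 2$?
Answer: $\frac{49}{2} \approx 24.5$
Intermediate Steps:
$U{\left(T \right)} = 2 T$
$- 7 \left(\frac{G}{1} + 1 \frac{1}{U{\left(-2 \right)}}\right) Z{\left(-4,-2 \right)} = - 7 \left(\frac{2}{1} + 1 \frac{1}{2 \left(-2\right)}\right) \left(-2\right) = - 7 \left(2 \cdot 1 + 1 \frac{1}{-4}\right) \left(-2\right) = - 7 \left(2 + 1 \left(- \frac{1}{4}\right)\right) \left(-2\right) = - 7 \left(2 - \frac{1}{4}\right) \left(-2\right) = \left(-7\right) \frac{7}{4} \left(-2\right) = \left(- \frac{49}{4}\right) \left(-2\right) = \frac{49}{2}$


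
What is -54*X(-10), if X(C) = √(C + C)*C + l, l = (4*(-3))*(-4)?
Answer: -2592 + 1080*I*√5 ≈ -2592.0 + 2415.0*I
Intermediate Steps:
l = 48 (l = -12*(-4) = 48)
X(C) = 48 + √2*C^(3/2) (X(C) = √(C + C)*C + 48 = √(2*C)*C + 48 = (√2*√C)*C + 48 = √2*C^(3/2) + 48 = 48 + √2*C^(3/2))
-54*X(-10) = -54*(48 + √2*(-10)^(3/2)) = -54*(48 + √2*(-10*I*√10)) = -54*(48 - 20*I*√5) = -2592 + 1080*I*√5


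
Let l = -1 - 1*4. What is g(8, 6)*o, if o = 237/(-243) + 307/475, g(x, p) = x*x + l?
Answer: -746822/38475 ≈ -19.411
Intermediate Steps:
l = -5 (l = -1 - 4 = -5)
g(x, p) = -5 + x² (g(x, p) = x*x - 5 = x² - 5 = -5 + x²)
o = -12658/38475 (o = 237*(-1/243) + 307*(1/475) = -79/81 + 307/475 = -12658/38475 ≈ -0.32899)
g(8, 6)*o = (-5 + 8²)*(-12658/38475) = (-5 + 64)*(-12658/38475) = 59*(-12658/38475) = -746822/38475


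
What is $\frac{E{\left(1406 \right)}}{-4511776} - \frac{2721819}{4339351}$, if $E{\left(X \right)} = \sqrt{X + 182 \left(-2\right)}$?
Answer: $- \frac{2721819}{4339351} - \frac{\sqrt{1042}}{4511776} \approx -0.62725$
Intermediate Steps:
$E{\left(X \right)} = \sqrt{-364 + X}$ ($E{\left(X \right)} = \sqrt{X - 364} = \sqrt{-364 + X}$)
$\frac{E{\left(1406 \right)}}{-4511776} - \frac{2721819}{4339351} = \frac{\sqrt{-364 + 1406}}{-4511776} - \frac{2721819}{4339351} = \sqrt{1042} \left(- \frac{1}{4511776}\right) - \frac{2721819}{4339351} = - \frac{\sqrt{1042}}{4511776} - \frac{2721819}{4339351} = - \frac{2721819}{4339351} - \frac{\sqrt{1042}}{4511776}$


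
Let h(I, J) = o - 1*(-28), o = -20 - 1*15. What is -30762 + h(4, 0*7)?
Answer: -30769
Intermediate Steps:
o = -35 (o = -20 - 15 = -35)
h(I, J) = -7 (h(I, J) = -35 - 1*(-28) = -35 + 28 = -7)
-30762 + h(4, 0*7) = -30762 - 7 = -30769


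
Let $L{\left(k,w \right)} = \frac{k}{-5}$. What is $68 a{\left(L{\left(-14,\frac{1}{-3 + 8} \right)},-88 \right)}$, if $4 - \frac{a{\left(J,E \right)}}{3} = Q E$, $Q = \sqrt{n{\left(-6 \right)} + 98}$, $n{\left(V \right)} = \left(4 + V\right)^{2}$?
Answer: $816 + 17952 \sqrt{102} \approx 1.8212 \cdot 10^{5}$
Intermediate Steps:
$L{\left(k,w \right)} = - \frac{k}{5}$ ($L{\left(k,w \right)} = k \left(- \frac{1}{5}\right) = - \frac{k}{5}$)
$Q = \sqrt{102}$ ($Q = \sqrt{\left(4 - 6\right)^{2} + 98} = \sqrt{\left(-2\right)^{2} + 98} = \sqrt{4 + 98} = \sqrt{102} \approx 10.1$)
$a{\left(J,E \right)} = 12 - 3 E \sqrt{102}$ ($a{\left(J,E \right)} = 12 - 3 \sqrt{102} E = 12 - 3 E \sqrt{102}$)
$68 a{\left(L{\left(-14,\frac{1}{-3 + 8} \right)},-88 \right)} = 68 \left(12 - - 264 \sqrt{102}\right) = 68 \left(12 + 264 \sqrt{102}\right) = 816 + 17952 \sqrt{102}$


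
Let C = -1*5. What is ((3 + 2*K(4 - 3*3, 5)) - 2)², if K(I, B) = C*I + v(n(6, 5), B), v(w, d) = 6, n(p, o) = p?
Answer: 3969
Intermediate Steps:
C = -5
K(I, B) = 6 - 5*I (K(I, B) = -5*I + 6 = 6 - 5*I)
((3 + 2*K(4 - 3*3, 5)) - 2)² = ((3 + 2*(6 - 5*(4 - 3*3))) - 2)² = ((3 + 2*(6 - 5*(4 - 9))) - 2)² = ((3 + 2*(6 - 5*(-5))) - 2)² = ((3 + 2*(6 + 25)) - 2)² = ((3 + 2*31) - 2)² = ((3 + 62) - 2)² = (65 - 2)² = 63² = 3969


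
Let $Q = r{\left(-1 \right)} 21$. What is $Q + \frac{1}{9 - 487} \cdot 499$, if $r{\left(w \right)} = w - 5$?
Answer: $- \frac{60727}{478} \approx -127.04$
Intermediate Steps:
$r{\left(w \right)} = -5 + w$ ($r{\left(w \right)} = w - 5 = -5 + w$)
$Q = -126$ ($Q = \left(-5 - 1\right) 21 = \left(-6\right) 21 = -126$)
$Q + \frac{1}{9 - 487} \cdot 499 = -126 + \frac{1}{9 - 487} \cdot 499 = -126 + \frac{1}{-478} \cdot 499 = -126 - \frac{499}{478} = - \frac{60727}{478}$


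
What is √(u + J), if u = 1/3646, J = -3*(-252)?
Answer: √10049750542/3646 ≈ 27.495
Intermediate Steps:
J = 756
u = 1/3646 ≈ 0.00027427
√(u + J) = √(1/3646 + 756) = √(2756377/3646) = √10049750542/3646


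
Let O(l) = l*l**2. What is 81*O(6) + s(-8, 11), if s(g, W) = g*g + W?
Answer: 17571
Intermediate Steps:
s(g, W) = W + g**2 (s(g, W) = g**2 + W = W + g**2)
O(l) = l**3
81*O(6) + s(-8, 11) = 81*6**3 + (11 + (-8)**2) = 81*216 + (11 + 64) = 17496 + 75 = 17571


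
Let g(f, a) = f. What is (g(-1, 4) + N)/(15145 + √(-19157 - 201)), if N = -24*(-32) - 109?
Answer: 9965410/229390383 - 658*I*√19358/229390383 ≈ 0.043443 - 0.0003991*I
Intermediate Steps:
N = 659 (N = 768 - 109 = 659)
(g(-1, 4) + N)/(15145 + √(-19157 - 201)) = (-1 + 659)/(15145 + √(-19157 - 201)) = 658/(15145 + √(-19358)) = 658/(15145 + I*√19358)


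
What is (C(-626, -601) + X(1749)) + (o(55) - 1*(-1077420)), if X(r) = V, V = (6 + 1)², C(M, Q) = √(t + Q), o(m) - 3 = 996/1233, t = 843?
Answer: 442841324/411 + 11*√2 ≈ 1.0775e+6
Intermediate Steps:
o(m) = 1565/411 (o(m) = 3 + 996/1233 = 3 + 996*(1/1233) = 3 + 332/411 = 1565/411)
C(M, Q) = √(843 + Q)
V = 49 (V = 7² = 49)
X(r) = 49
(C(-626, -601) + X(1749)) + (o(55) - 1*(-1077420)) = (√(843 - 601) + 49) + (1565/411 - 1*(-1077420)) = (√242 + 49) + (1565/411 + 1077420) = (11*√2 + 49) + 442821185/411 = (49 + 11*√2) + 442821185/411 = 442841324/411 + 11*√2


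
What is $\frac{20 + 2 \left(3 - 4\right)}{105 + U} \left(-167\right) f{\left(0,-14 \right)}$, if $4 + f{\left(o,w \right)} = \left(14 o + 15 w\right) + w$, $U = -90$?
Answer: $\frac{228456}{5} \approx 45691.0$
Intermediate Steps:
$f{\left(o,w \right)} = -4 + 14 o + 16 w$ ($f{\left(o,w \right)} = -4 + \left(\left(14 o + 15 w\right) + w\right) = -4 + \left(14 o + 16 w\right) = -4 + 14 o + 16 w$)
$\frac{20 + 2 \left(3 - 4\right)}{105 + U} \left(-167\right) f{\left(0,-14 \right)} = \frac{20 + 2 \left(3 - 4\right)}{105 - 90} \left(-167\right) \left(-4 + 14 \cdot 0 + 16 \left(-14\right)\right) = \frac{20 + 2 \left(-1\right)}{15} \left(-167\right) \left(-4 + 0 - 224\right) = \left(20 - 2\right) \frac{1}{15} \left(-167\right) \left(-228\right) = 18 \cdot \frac{1}{15} \left(-167\right) \left(-228\right) = \frac{6}{5} \left(-167\right) \left(-228\right) = \left(- \frac{1002}{5}\right) \left(-228\right) = \frac{228456}{5}$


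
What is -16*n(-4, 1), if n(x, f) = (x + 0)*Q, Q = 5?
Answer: 320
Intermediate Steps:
n(x, f) = 5*x (n(x, f) = (x + 0)*5 = x*5 = 5*x)
-16*n(-4, 1) = -80*(-4) = -16*(-20) = 320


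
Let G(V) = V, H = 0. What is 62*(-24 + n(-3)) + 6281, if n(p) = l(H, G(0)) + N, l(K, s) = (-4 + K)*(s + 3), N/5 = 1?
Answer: 4359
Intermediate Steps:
N = 5 (N = 5*1 = 5)
l(K, s) = (-4 + K)*(3 + s)
n(p) = -7 (n(p) = (-12 - 4*0 + 3*0 + 0*0) + 5 = (-12 + 0 + 0 + 0) + 5 = -12 + 5 = -7)
62*(-24 + n(-3)) + 6281 = 62*(-24 - 7) + 6281 = 62*(-31) + 6281 = -1922 + 6281 = 4359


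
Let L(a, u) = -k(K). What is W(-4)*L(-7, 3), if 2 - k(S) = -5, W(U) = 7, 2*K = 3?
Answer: -49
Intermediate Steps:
K = 3/2 (K = (½)*3 = 3/2 ≈ 1.5000)
k(S) = 7 (k(S) = 2 - 1*(-5) = 2 + 5 = 7)
L(a, u) = -7 (L(a, u) = -1*7 = -7)
W(-4)*L(-7, 3) = 7*(-7) = -49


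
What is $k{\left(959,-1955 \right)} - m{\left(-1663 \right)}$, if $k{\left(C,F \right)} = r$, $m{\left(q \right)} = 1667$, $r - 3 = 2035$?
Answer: $371$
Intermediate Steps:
$r = 2038$ ($r = 3 + 2035 = 2038$)
$k{\left(C,F \right)} = 2038$
$k{\left(959,-1955 \right)} - m{\left(-1663 \right)} = 2038 - 1667 = 371$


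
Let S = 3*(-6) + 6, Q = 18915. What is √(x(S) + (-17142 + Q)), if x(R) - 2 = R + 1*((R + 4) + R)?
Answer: √1743 ≈ 41.749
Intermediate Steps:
S = -12 (S = -18 + 6 = -12)
x(R) = 6 + 3*R (x(R) = 2 + (R + 1*((R + 4) + R)) = 2 + (R + 1*((4 + R) + R)) = 2 + (R + 1*(4 + 2*R)) = 2 + (R + (4 + 2*R)) = 2 + (4 + 3*R) = 6 + 3*R)
√(x(S) + (-17142 + Q)) = √((6 + 3*(-12)) + (-17142 + 18915)) = √((6 - 36) + 1773) = √(-30 + 1773) = √1743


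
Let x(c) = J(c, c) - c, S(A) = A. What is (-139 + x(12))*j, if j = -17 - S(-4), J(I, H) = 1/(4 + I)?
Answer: 31395/16 ≈ 1962.2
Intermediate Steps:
x(c) = 1/(4 + c) - c
j = -13 (j = -17 - 1*(-4) = -17 + 4 = -13)
(-139 + x(12))*j = (-139 + (1 - 1*12*(4 + 12))/(4 + 12))*(-13) = (-139 + (1 - 1*12*16)/16)*(-13) = (-139 + (1 - 192)/16)*(-13) = (-139 + (1/16)*(-191))*(-13) = (-139 - 191/16)*(-13) = -2415/16*(-13) = 31395/16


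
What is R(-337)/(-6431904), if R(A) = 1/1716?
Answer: -1/11037147264 ≈ -9.0603e-11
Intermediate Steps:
R(A) = 1/1716
R(-337)/(-6431904) = (1/1716)/(-6431904) = (1/1716)*(-1/6431904) = -1/11037147264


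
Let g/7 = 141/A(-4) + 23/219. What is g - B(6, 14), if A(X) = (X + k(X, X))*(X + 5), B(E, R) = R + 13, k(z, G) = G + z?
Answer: -95059/876 ≈ -108.51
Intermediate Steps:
B(E, R) = 13 + R
A(X) = 3*X*(5 + X) (A(X) = (X + (X + X))*(X + 5) = (X + 2*X)*(5 + X) = (3*X)*(5 + X) = 3*X*(5 + X))
g = -71407/876 (g = 7*(141/((3*(-4)*(5 - 4))) + 23/219) = 7*(141/((3*(-4)*1)) + 23*(1/219)) = 7*(141/(-12) + 23/219) = 7*(141*(-1/12) + 23/219) = 7*(-47/4 + 23/219) = 7*(-10201/876) = -71407/876 ≈ -81.515)
g - B(6, 14) = -71407/876 - (13 + 14) = -71407/876 - 1*27 = -71407/876 - 27 = -95059/876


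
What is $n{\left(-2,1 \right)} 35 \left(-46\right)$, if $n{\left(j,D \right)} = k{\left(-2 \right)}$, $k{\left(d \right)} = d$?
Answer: $3220$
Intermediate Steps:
$n{\left(j,D \right)} = -2$
$n{\left(-2,1 \right)} 35 \left(-46\right) = \left(-2\right) 35 \left(-46\right) = \left(-70\right) \left(-46\right) = 3220$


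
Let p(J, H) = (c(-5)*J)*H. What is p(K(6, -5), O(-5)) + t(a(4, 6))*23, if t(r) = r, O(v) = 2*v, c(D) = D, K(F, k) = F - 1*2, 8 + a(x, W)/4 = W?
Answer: 16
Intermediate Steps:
a(x, W) = -32 + 4*W
K(F, k) = -2 + F (K(F, k) = F - 2 = -2 + F)
p(J, H) = -5*H*J (p(J, H) = (-5*J)*H = -5*H*J)
p(K(6, -5), O(-5)) + t(a(4, 6))*23 = -5*2*(-5)*(-2 + 6) + (-32 + 4*6)*23 = -5*(-10)*4 + (-32 + 24)*23 = 200 - 8*23 = 200 - 184 = 16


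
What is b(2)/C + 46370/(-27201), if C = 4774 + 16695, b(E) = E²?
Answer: -995408726/583978269 ≈ -1.7045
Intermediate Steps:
C = 21469
b(2)/C + 46370/(-27201) = 2²/21469 + 46370/(-27201) = 4*(1/21469) + 46370*(-1/27201) = 4/21469 - 46370/27201 = -995408726/583978269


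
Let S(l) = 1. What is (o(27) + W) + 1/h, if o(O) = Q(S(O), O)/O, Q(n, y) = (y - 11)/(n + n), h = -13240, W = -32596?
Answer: -11652312187/357480 ≈ -32596.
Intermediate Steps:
Q(n, y) = (-11 + y)/(2*n) (Q(n, y) = (-11 + y)/((2*n)) = (-11 + y)*(1/(2*n)) = (-11 + y)/(2*n))
o(O) = (-11/2 + O/2)/O (o(O) = ((½)*(-11 + O)/1)/O = ((½)*1*(-11 + O))/O = (-11/2 + O/2)/O)
(o(27) + W) + 1/h = ((½)*(-11 + 27)/27 - 32596) + 1/(-13240) = ((½)*(1/27)*16 - 32596) - 1/13240 = (8/27 - 32596) - 1/13240 = -880084/27 - 1/13240 = -11652312187/357480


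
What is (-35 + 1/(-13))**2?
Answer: 207936/169 ≈ 1230.4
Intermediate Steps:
(-35 + 1/(-13))**2 = (-35 - 1/13)**2 = (-456/13)**2 = 207936/169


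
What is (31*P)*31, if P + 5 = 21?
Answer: 15376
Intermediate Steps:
P = 16 (P = -5 + 21 = 16)
(31*P)*31 = (31*16)*31 = 496*31 = 15376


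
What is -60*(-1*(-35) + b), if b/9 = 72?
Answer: -40980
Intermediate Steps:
b = 648 (b = 9*72 = 648)
-60*(-1*(-35) + b) = -60*(-1*(-35) + 648) = -60*(35 + 648) = -60*683 = -40980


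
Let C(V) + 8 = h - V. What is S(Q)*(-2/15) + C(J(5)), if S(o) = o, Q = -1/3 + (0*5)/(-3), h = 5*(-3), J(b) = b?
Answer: -1258/45 ≈ -27.956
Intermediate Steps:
h = -15
Q = -1/3 (Q = -1*1/3 + 0*(-1/3) = -1/3 + 0 = -1/3 ≈ -0.33333)
C(V) = -23 - V (C(V) = -8 + (-15 - V) = -23 - V)
S(Q)*(-2/15) + C(J(5)) = -(-2)/(3*15) + (-23 - 1*5) = -(-2)/(3*15) + (-23 - 5) = -1/3*(-2/15) - 28 = 2/45 - 28 = -1258/45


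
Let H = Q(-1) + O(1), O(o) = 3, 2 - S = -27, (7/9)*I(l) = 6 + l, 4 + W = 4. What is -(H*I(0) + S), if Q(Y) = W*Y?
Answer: -365/7 ≈ -52.143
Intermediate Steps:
W = 0 (W = -4 + 4 = 0)
I(l) = 54/7 + 9*l/7 (I(l) = 9*(6 + l)/7 = 54/7 + 9*l/7)
S = 29 (S = 2 - 1*(-27) = 2 + 27 = 29)
Q(Y) = 0 (Q(Y) = 0*Y = 0)
H = 3 (H = 0 + 3 = 3)
-(H*I(0) + S) = -(3*(54/7 + (9/7)*0) + 29) = -(3*(54/7 + 0) + 29) = -(3*(54/7) + 29) = -(162/7 + 29) = -1*365/7 = -365/7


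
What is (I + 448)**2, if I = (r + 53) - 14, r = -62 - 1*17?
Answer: 166464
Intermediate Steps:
r = -79 (r = -62 - 17 = -79)
I = -40 (I = (-79 + 53) - 14 = -26 - 14 = -40)
(I + 448)**2 = (-40 + 448)**2 = 408**2 = 166464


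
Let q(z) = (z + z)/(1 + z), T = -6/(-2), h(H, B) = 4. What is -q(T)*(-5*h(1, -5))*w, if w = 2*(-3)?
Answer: -180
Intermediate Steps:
w = -6
T = 3 (T = -6*(-½) = 3)
q(z) = 2*z/(1 + z) (q(z) = (2*z)/(1 + z) = 2*z/(1 + z))
-q(T)*(-5*h(1, -5))*w = -2*3/(1 + 3)*-5*4*(-6) = -2*3/4*(-20*(-6)) = -2*3*(¼)*120 = -3*120/2 = -1*180 = -180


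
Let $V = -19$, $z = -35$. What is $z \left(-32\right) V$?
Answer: $-21280$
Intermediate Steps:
$z \left(-32\right) V = \left(-35\right) \left(-32\right) \left(-19\right) = 1120 \left(-19\right) = -21280$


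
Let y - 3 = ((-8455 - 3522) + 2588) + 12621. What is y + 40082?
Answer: 43317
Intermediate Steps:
y = 3235 (y = 3 + (((-8455 - 3522) + 2588) + 12621) = 3 + ((-11977 + 2588) + 12621) = 3 + (-9389 + 12621) = 3 + 3232 = 3235)
y + 40082 = 3235 + 40082 = 43317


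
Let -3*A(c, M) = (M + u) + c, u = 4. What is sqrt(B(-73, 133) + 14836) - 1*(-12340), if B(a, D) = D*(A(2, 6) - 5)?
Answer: 12340 + sqrt(13639) ≈ 12457.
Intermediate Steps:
A(c, M) = -4/3 - M/3 - c/3 (A(c, M) = -((M + 4) + c)/3 = -((4 + M) + c)/3 = -(4 + M + c)/3 = -4/3 - M/3 - c/3)
B(a, D) = -9*D (B(a, D) = D*((-4/3 - 1/3*6 - 1/3*2) - 5) = D*((-4/3 - 2 - 2/3) - 5) = D*(-4 - 5) = D*(-9) = -9*D)
sqrt(B(-73, 133) + 14836) - 1*(-12340) = sqrt(-9*133 + 14836) - 1*(-12340) = sqrt(-1197 + 14836) + 12340 = sqrt(13639) + 12340 = 12340 + sqrt(13639)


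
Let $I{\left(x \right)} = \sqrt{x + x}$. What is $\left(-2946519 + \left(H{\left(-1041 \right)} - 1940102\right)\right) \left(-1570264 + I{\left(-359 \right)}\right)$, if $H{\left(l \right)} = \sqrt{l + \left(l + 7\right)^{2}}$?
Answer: $\left(1570264 - i \sqrt{718}\right) \left(4886621 - \sqrt{1068115}\right) \approx 7.6717 \cdot 10^{12} - 1.3091 \cdot 10^{8} i$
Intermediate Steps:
$I{\left(x \right)} = \sqrt{2} \sqrt{x}$ ($I{\left(x \right)} = \sqrt{2 x} = \sqrt{2} \sqrt{x}$)
$H{\left(l \right)} = \sqrt{l + \left(7 + l\right)^{2}}$
$\left(-2946519 + \left(H{\left(-1041 \right)} - 1940102\right)\right) \left(-1570264 + I{\left(-359 \right)}\right) = \left(-2946519 - \left(1940102 - \sqrt{-1041 + \left(7 - 1041\right)^{2}}\right)\right) \left(-1570264 + \sqrt{2} \sqrt{-359}\right) = \left(-2946519 - \left(1940102 - \sqrt{-1041 + \left(-1034\right)^{2}}\right)\right) \left(-1570264 + \sqrt{2} i \sqrt{359}\right) = \left(-2946519 - \left(1940102 - \sqrt{-1041 + 1069156}\right)\right) \left(-1570264 + i \sqrt{718}\right) = \left(-2946519 - \left(1940102 - \sqrt{1068115}\right)\right) \left(-1570264 + i \sqrt{718}\right) = \left(-4886621 + \sqrt{1068115}\right) \left(-1570264 + i \sqrt{718}\right)$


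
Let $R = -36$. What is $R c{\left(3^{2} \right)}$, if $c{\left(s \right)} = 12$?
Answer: $-432$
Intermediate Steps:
$R c{\left(3^{2} \right)} = \left(-36\right) 12 = -432$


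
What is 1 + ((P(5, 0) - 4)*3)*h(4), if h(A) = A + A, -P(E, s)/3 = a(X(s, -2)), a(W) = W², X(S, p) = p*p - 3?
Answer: -167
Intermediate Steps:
X(S, p) = -3 + p² (X(S, p) = p² - 3 = -3 + p²)
P(E, s) = -3 (P(E, s) = -3*(-3 + (-2)²)² = -3*(-3 + 4)² = -3*1² = -3*1 = -3)
h(A) = 2*A
1 + ((P(5, 0) - 4)*3)*h(4) = 1 + ((-3 - 4)*3)*(2*4) = 1 - 7*3*8 = 1 - 21*8 = 1 - 168 = -167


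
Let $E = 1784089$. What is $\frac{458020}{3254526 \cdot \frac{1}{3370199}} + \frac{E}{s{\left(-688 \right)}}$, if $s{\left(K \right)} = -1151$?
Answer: $\frac{885449291193083}{1872979713} \approx 4.7275 \cdot 10^{5}$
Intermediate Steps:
$\frac{458020}{3254526 \cdot \frac{1}{3370199}} + \frac{E}{s{\left(-688 \right)}} = \frac{458020}{3254526 \cdot \frac{1}{3370199}} + \frac{1784089}{-1151} = \frac{458020}{3254526 \cdot \frac{1}{3370199}} + 1784089 \left(- \frac{1}{1151}\right) = \frac{458020}{\frac{3254526}{3370199}} - \frac{1784089}{1151} = 458020 \cdot \frac{3370199}{3254526} - \frac{1784089}{1151} = \frac{771809272990}{1627263} - \frac{1784089}{1151} = \frac{885449291193083}{1872979713}$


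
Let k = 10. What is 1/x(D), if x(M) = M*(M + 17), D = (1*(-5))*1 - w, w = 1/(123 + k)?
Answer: -17689/1062270 ≈ -0.016652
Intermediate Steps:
w = 1/133 (w = 1/(123 + 10) = 1/133 ≈ 0.0075188)
D = -666/133 (D = (1*(-5))*1 - 1*1/133 = -5*1 - 1/133 = -5 - 1/133 = -666/133 ≈ -5.0075)
x(M) = M*(17 + M)
1/x(D) = 1/(-666*(17 - 666/133)/133) = 1/(-666/133*1595/133) = 1/(-1062270/17689) = -17689/1062270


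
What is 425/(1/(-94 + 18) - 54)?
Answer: -6460/821 ≈ -7.8685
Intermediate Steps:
425/(1/(-94 + 18) - 54) = 425/(1/(-76) - 54) = 425/(-1/76 - 54) = 425/(-4105/76) = 425*(-76/4105) = -6460/821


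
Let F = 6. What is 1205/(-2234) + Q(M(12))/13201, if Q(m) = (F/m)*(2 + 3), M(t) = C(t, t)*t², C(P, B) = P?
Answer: -2290631935/4246708896 ≈ -0.53939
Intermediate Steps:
M(t) = t³ (M(t) = t*t² = t³)
Q(m) = 30/m (Q(m) = (6/m)*(2 + 3) = (6/m)*5 = 30/m)
1205/(-2234) + Q(M(12))/13201 = 1205/(-2234) + (30/(12³))/13201 = 1205*(-1/2234) + (30/1728)*(1/13201) = -1205/2234 + (30*(1/1728))*(1/13201) = -1205/2234 + (5/288)*(1/13201) = -1205/2234 + 5/3801888 = -2290631935/4246708896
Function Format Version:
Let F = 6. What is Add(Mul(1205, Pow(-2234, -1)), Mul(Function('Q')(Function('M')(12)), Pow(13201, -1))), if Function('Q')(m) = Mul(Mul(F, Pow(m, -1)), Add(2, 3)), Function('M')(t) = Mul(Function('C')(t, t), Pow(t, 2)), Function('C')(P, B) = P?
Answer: Rational(-2290631935, 4246708896) ≈ -0.53939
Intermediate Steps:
Function('M')(t) = Pow(t, 3) (Function('M')(t) = Mul(t, Pow(t, 2)) = Pow(t, 3))
Function('Q')(m) = Mul(30, Pow(m, -1)) (Function('Q')(m) = Mul(Mul(6, Pow(m, -1)), Add(2, 3)) = Mul(Mul(6, Pow(m, -1)), 5) = Mul(30, Pow(m, -1)))
Add(Mul(1205, Pow(-2234, -1)), Mul(Function('Q')(Function('M')(12)), Pow(13201, -1))) = Add(Mul(1205, Pow(-2234, -1)), Mul(Mul(30, Pow(Pow(12, 3), -1)), Pow(13201, -1))) = Add(Mul(1205, Rational(-1, 2234)), Mul(Mul(30, Pow(1728, -1)), Rational(1, 13201))) = Add(Rational(-1205, 2234), Mul(Mul(30, Rational(1, 1728)), Rational(1, 13201))) = Add(Rational(-1205, 2234), Mul(Rational(5, 288), Rational(1, 13201))) = Add(Rational(-1205, 2234), Rational(5, 3801888)) = Rational(-2290631935, 4246708896)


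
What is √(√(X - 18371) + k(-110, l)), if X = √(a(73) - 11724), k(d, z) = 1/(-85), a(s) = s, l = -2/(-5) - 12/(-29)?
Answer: √(-85 + 7225*√(-18371 + I*√11651))/85 ≈ 8.244 + 8.2205*I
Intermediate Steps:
l = 118/145 (l = -2*(-⅕) - 12*(-1/29) = ⅖ + 12/29 = 118/145 ≈ 0.81379)
k(d, z) = -1/85
X = I*√11651 (X = √(73 - 11724) = √(-11651) = I*√11651 ≈ 107.94*I)
√(√(X - 18371) + k(-110, l)) = √(√(I*√11651 - 18371) - 1/85) = √(√(-18371 + I*√11651) - 1/85) = √(-1/85 + √(-18371 + I*√11651))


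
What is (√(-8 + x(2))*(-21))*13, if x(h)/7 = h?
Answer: -273*√6 ≈ -668.71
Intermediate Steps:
x(h) = 7*h
(√(-8 + x(2))*(-21))*13 = (√(-8 + 7*2)*(-21))*13 = (√(-8 + 14)*(-21))*13 = (√6*(-21))*13 = -21*√6*13 = -273*√6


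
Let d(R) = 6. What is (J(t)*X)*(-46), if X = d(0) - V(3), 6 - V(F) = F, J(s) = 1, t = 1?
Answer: -138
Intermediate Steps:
V(F) = 6 - F
X = 3 (X = 6 - (6 - 1*3) = 6 - (6 - 3) = 6 - 1*3 = 6 - 3 = 3)
(J(t)*X)*(-46) = (1*3)*(-46) = 3*(-46) = -138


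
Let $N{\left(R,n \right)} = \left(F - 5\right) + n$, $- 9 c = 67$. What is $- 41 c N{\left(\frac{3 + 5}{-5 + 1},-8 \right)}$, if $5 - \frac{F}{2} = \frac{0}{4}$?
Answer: $- \frac{2747}{3} \approx -915.67$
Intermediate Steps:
$F = 10$ ($F = 10 - 2 \cdot \frac{0}{4} = 10 - 2 \cdot 0 \cdot \frac{1}{4} = 10 - 0 = 10 + 0 = 10$)
$c = - \frac{67}{9}$ ($c = \left(- \frac{1}{9}\right) 67 = - \frac{67}{9} \approx -7.4444$)
$N{\left(R,n \right)} = 5 + n$ ($N{\left(R,n \right)} = \left(10 - 5\right) + n = 5 + n$)
$- 41 c N{\left(\frac{3 + 5}{-5 + 1},-8 \right)} = \left(-41\right) \left(- \frac{67}{9}\right) \left(5 - 8\right) = \frac{2747}{9} \left(-3\right) = - \frac{2747}{3}$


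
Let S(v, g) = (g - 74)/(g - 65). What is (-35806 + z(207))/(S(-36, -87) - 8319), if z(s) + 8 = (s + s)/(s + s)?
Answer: 5443576/1264327 ≈ 4.3055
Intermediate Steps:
S(v, g) = (-74 + g)/(-65 + g)
z(s) = -7 (z(s) = -8 + (s + s)/(s + s) = -8 + (2*s)/((2*s)) = -8 + (2*s)*(1/(2*s)) = -8 + 1 = -7)
(-35806 + z(207))/(S(-36, -87) - 8319) = (-35806 - 7)/((-74 - 87)/(-65 - 87) - 8319) = -35813/(-161/(-152) - 8319) = -35813/(-1/152*(-161) - 8319) = -35813/(161/152 - 8319) = -35813/(-1264327/152) = -35813*(-152/1264327) = 5443576/1264327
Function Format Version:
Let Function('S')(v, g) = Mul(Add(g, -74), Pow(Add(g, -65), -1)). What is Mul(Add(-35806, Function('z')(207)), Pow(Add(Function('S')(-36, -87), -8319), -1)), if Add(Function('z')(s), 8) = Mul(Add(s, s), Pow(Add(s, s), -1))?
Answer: Rational(5443576, 1264327) ≈ 4.3055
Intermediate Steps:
Function('S')(v, g) = Mul(Pow(Add(-65, g), -1), Add(-74, g)) (Function('S')(v, g) = Mul(Add(-74, g), Pow(Add(-65, g), -1)) = Mul(Pow(Add(-65, g), -1), Add(-74, g)))
Function('z')(s) = -7 (Function('z')(s) = Add(-8, Mul(Add(s, s), Pow(Add(s, s), -1))) = Add(-8, Mul(Mul(2, s), Pow(Mul(2, s), -1))) = Add(-8, Mul(Mul(2, s), Mul(Rational(1, 2), Pow(s, -1)))) = Add(-8, 1) = -7)
Mul(Add(-35806, Function('z')(207)), Pow(Add(Function('S')(-36, -87), -8319), -1)) = Mul(Add(-35806, -7), Pow(Add(Mul(Pow(Add(-65, -87), -1), Add(-74, -87)), -8319), -1)) = Mul(-35813, Pow(Add(Mul(Pow(-152, -1), -161), -8319), -1)) = Mul(-35813, Pow(Add(Mul(Rational(-1, 152), -161), -8319), -1)) = Mul(-35813, Pow(Add(Rational(161, 152), -8319), -1)) = Mul(-35813, Pow(Rational(-1264327, 152), -1)) = Mul(-35813, Rational(-152, 1264327)) = Rational(5443576, 1264327)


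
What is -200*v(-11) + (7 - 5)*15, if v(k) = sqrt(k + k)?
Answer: 30 - 200*I*sqrt(22) ≈ 30.0 - 938.08*I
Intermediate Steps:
v(k) = sqrt(2)*sqrt(k) (v(k) = sqrt(2*k) = sqrt(2)*sqrt(k))
-200*v(-11) + (7 - 5)*15 = -200*sqrt(2)*sqrt(-11) + (7 - 5)*15 = -200*sqrt(2)*I*sqrt(11) + 2*15 = -200*I*sqrt(22) + 30 = 30 - 200*I*sqrt(22)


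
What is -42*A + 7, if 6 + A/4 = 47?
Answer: -6881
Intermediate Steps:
A = 164 (A = -24 + 4*47 = -24 + 188 = 164)
-42*A + 7 = -42*164 + 7 = -6888 + 7 = -6881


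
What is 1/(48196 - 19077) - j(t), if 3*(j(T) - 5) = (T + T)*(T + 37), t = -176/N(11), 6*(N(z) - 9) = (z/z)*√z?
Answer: 54392919819878/245735968975 + 4620352*√11/8439025 ≈ 223.16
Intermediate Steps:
N(z) = 9 + √z/6 (N(z) = 9 + ((z/z)*√z)/6 = 9 + (1*√z)/6 = 9 + √z/6)
t = -176/(9 + √11/6) ≈ -18.424
j(T) = 5 + 2*T*(37 + T)/3 (j(T) = 5 + ((T + T)*(T + 37))/3 = 5 + ((2*T)*(37 + T))/3 = 5 + (2*T*(37 + T))/3 = 5 + 2*T*(37 + T)/3)
1/(48196 - 19077) - j(t) = 1/(48196 - 19077) - (5 + 2*(-57024/2905 + 1056*√11/2905)²/3 + 74*(-57024/2905 + 1056*√11/2905)/3) = 1/29119 - (5 + 2*(-57024/2905 + 1056*√11/2905)²/3 + (-1406592/2905 + 26048*√11/2905)) = 1/29119 - (-1392067/2905 + 2*(-57024/2905 + 1056*√11/2905)²/3 + 26048*√11/2905) = 1/29119 + (1392067/2905 - 26048*√11/2905 - 2*(-57024/2905 + 1056*√11/2905)²/3) = 40535601878/84590695 - 26048*√11/2905 - 2*(-57024/2905 + 1056*√11/2905)²/3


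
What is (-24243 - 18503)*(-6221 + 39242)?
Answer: -1411515666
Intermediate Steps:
(-24243 - 18503)*(-6221 + 39242) = -42746*33021 = -1411515666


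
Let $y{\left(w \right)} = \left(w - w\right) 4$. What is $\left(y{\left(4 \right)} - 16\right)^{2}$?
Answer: $256$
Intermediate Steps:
$y{\left(w \right)} = 0$ ($y{\left(w \right)} = 0 \cdot 4 = 0$)
$\left(y{\left(4 \right)} - 16\right)^{2} = \left(0 - 16\right)^{2} = \left(-16\right)^{2} = 256$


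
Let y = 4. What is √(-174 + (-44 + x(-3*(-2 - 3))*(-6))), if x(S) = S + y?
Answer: 2*I*√83 ≈ 18.221*I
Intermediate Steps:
x(S) = 4 + S (x(S) = S + 4 = 4 + S)
√(-174 + (-44 + x(-3*(-2 - 3))*(-6))) = √(-174 + (-44 + (4 - 3*(-2 - 3))*(-6))) = √(-174 + (-44 + (4 - 3*(-5))*(-6))) = √(-174 + (-44 + (4 + 15)*(-6))) = √(-174 + (-44 + 19*(-6))) = √(-174 + (-44 - 114)) = √(-174 - 158) = √(-332) = 2*I*√83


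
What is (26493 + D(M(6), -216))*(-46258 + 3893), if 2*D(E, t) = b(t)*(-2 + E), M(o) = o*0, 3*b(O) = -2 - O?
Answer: -3358061725/3 ≈ -1.1194e+9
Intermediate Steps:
b(O) = -⅔ - O/3 (b(O) = (-2 - O)/3 = -⅔ - O/3)
M(o) = 0
D(E, t) = (-2 + E)*(-⅔ - t/3)/2 (D(E, t) = ((-⅔ - t/3)*(-2 + E))/2 = ((-2 + E)*(-⅔ - t/3))/2 = (-2 + E)*(-⅔ - t/3)/2)
(26493 + D(M(6), -216))*(-46258 + 3893) = (26493 - (-2 + 0)*(2 - 216)/6)*(-46258 + 3893) = (26493 - ⅙*(-2)*(-214))*(-42365) = (26493 - 214/3)*(-42365) = (79265/3)*(-42365) = -3358061725/3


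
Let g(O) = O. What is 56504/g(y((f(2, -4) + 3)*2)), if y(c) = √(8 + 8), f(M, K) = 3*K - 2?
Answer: 14126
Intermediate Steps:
f(M, K) = -2 + 3*K
y(c) = 4 (y(c) = √16 = 4)
56504/g(y((f(2, -4) + 3)*2)) = 56504/4 = 56504*(¼) = 14126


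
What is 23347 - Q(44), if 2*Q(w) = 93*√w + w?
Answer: 23325 - 93*√11 ≈ 23017.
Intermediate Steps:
Q(w) = w/2 + 93*√w/2 (Q(w) = (93*√w + w)/2 = (w + 93*√w)/2 = w/2 + 93*√w/2)
23347 - Q(44) = 23347 - ((½)*44 + 93*√44/2) = 23347 - (22 + 93*(2*√11)/2) = 23347 - (22 + 93*√11) = 23347 + (-22 - 93*√11) = 23325 - 93*√11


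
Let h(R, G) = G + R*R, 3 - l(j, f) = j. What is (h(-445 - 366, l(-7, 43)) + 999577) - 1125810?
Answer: 531498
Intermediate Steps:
l(j, f) = 3 - j
h(R, G) = G + R²
(h(-445 - 366, l(-7, 43)) + 999577) - 1125810 = (((3 - 1*(-7)) + (-445 - 366)²) + 999577) - 1125810 = (((3 + 7) + (-811)²) + 999577) - 1125810 = ((10 + 657721) + 999577) - 1125810 = (657731 + 999577) - 1125810 = 1657308 - 1125810 = 531498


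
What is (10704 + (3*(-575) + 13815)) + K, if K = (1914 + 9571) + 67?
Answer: 34346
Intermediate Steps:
K = 11552 (K = 11485 + 67 = 11552)
(10704 + (3*(-575) + 13815)) + K = (10704 + (3*(-575) + 13815)) + 11552 = (10704 + (-1725 + 13815)) + 11552 = (10704 + 12090) + 11552 = 22794 + 11552 = 34346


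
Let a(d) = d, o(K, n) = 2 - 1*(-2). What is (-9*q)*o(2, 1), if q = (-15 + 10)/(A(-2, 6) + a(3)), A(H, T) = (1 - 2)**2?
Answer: 45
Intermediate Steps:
A(H, T) = 1 (A(H, T) = (-1)**2 = 1)
o(K, n) = 4 (o(K, n) = 2 + 2 = 4)
q = -5/4 (q = (-15 + 10)/(1 + 3) = -5/4 ≈ -1.2500)
(-9*q)*o(2, 1) = -9*(-5/4)*4 = (45/4)*4 = 45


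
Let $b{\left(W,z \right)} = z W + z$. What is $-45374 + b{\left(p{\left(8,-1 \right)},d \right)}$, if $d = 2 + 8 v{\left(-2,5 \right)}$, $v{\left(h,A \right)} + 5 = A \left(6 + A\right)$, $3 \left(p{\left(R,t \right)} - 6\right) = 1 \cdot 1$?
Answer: $-42426$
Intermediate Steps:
$p{\left(R,t \right)} = \frac{19}{3}$ ($p{\left(R,t \right)} = 6 + \frac{1 \cdot 1}{3} = 6 + \frac{1}{3} \cdot 1 = 6 + \frac{1}{3} = \frac{19}{3}$)
$v{\left(h,A \right)} = -5 + A \left(6 + A\right)$
$d = 402$ ($d = 2 + 8 \left(-5 + 5^{2} + 6 \cdot 5\right) = 2 + 8 \left(-5 + 25 + 30\right) = 2 + 8 \cdot 50 = 2 + 400 = 402$)
$b{\left(W,z \right)} = z + W z$ ($b{\left(W,z \right)} = W z + z = z + W z$)
$-45374 + b{\left(p{\left(8,-1 \right)},d \right)} = -45374 + 402 \left(1 + \frac{19}{3}\right) = -45374 + 402 \cdot \frac{22}{3} = -45374 + 2948 = -42426$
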